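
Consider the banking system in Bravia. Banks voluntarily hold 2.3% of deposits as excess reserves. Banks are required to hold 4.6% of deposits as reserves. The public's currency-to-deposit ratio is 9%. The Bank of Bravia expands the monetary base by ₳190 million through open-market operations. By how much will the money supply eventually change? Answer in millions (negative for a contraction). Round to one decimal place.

The money multiplier is m = (1 + c) / (rr + e + c) = (1 + 0.09) / (0.046 + 0.023 + 0.09) ≈ 6.85535.
The purchase adds 190 million of base, so ΔM = m × ΔMB = 6.85535 × (+190) = 1302.5165 million.

₳1302.5 million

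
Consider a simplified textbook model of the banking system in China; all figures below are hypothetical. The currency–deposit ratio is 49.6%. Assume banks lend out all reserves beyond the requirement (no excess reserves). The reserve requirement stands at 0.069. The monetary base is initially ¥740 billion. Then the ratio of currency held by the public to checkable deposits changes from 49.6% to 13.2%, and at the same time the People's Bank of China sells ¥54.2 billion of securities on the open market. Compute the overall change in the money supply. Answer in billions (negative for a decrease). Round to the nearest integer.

Before: m₁ = (1 + 0.496) / (0.069 + 0.496) ≈ 2.6478, MB₁ = 740, so M₁ = 2.6478 × 740 = 1959.372 billion.
After: m₂ = (1 + 0.132) / (0.069 + 0.132) ≈ 5.6318, MB₂ = 740 − 54.2 = 685.8, so M₂ = 5.6318 × 685.8 ≈ 3862.2884 billion.
ΔM = M₂ − M₁ = 3862.2884 − 1959.372 = 1902.9164 billion.

¥1903 billion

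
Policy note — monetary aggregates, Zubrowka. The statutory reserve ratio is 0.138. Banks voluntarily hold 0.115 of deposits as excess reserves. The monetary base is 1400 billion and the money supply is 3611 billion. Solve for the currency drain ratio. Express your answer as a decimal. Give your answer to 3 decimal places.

Using m = M/MB = 3611/1400 ≈ 2.579286. From m = (1 + c)/(c + rr + e), rearranging gives 1 + c = m·(c + rr + e), so c·(1 − m) = m·(rr + e) − 1.
Hence c = [m·(rr + e) − 1]/(1 − m) = [2.579286 × (0.138 + 0.115) − 1] / (1 − 2.579286) ≈ 0.219999.

0.220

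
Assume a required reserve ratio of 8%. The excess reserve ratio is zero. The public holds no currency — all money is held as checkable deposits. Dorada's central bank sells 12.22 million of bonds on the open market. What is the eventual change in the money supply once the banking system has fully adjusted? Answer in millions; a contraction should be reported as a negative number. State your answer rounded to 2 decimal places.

-152.75 million

The simple money multiplier is m = 1/rr = 1/0.08 = 12.5.
An open-market sale reduces the monetary base by 12.22 million, so ΔM = m × ΔMB = 12.5 × (−12.22) = -152.75 million.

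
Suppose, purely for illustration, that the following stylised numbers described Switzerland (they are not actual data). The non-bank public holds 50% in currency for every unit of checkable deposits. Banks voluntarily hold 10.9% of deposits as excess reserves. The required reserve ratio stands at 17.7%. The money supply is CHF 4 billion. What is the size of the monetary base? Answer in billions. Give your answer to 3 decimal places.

CHF 2.096 billion

The money multiplier is m = (1 + c) / (rr + e + c) = (1 + 0.5) / (0.177 + 0.109 + 0.5) ≈ 1.90840.
MB = M / m = 4 / 1.90840 ≈ 2.096 billion.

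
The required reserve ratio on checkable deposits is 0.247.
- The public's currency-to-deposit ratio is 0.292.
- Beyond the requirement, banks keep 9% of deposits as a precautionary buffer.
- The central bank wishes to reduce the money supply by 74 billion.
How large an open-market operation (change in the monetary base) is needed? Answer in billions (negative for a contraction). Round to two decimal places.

The money multiplier is m = (1 + c) / (rr + e + c) = (1 + 0.292) / (0.247 + 0.09 + 0.292) ≈ 2.05405.
ΔMB = ΔM / m = (−74) / 2.05405 ≈ -36.0264 billion.

-36.03 billion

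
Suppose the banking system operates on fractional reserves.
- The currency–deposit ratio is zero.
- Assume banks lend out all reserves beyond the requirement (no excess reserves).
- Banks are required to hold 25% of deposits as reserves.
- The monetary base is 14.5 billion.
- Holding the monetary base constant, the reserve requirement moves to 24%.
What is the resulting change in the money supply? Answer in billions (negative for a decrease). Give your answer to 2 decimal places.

Initially m₁ = 1 / (0.25) = 4, so M₁ = 4 × 14.5 = 58 billion.
After the change m₂ = 1 / (0.24) ≈ 4.16667, so M₂ = 4.16667 × 14.5 ≈ 60.4167 billion.
ΔM = M₂ − M₁ = 60.4167 − 58 = 2.4167 billion.

2.42 billion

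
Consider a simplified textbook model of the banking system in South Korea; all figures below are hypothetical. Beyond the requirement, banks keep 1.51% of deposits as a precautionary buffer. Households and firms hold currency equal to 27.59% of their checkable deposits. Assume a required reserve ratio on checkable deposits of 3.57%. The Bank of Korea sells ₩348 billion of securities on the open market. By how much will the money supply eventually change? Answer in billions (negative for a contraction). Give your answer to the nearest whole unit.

-1359 billion

The money multiplier is m = (1 + c) / (rr + e + c) = (1 + 0.2759) / (0.0357 + 0.0151 + 0.2759) ≈ 3.9054.
The sale removes 348 billion of base, so ΔM = m × ΔMB = 3.9054 × (−348) = -1359.0792 billion.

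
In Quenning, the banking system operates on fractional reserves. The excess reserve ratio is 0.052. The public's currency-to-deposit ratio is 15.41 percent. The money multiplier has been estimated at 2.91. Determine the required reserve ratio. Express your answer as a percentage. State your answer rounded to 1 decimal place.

19.0%

Using m = 2.91. Since m = (1 + c)/(c + rr + e), the denominator satisfies c + rr + e = (1 + c)/m = (1 + 0.1541) / 2.91 ≈ 0.396598.
With c = 0.1541 and e = 0.052, the required reserve ratio is 0.396598 − 0.1541 − 0.052 = 0.190498.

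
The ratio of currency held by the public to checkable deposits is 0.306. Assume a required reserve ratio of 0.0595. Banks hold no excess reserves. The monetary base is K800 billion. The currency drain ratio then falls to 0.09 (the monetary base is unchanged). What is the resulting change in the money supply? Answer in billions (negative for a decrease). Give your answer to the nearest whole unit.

K2974 billion

Initially m₁ = (1 + 0.306) / (0.0595 + 0.306) ≈ 3.5732, so M₁ = 3.5732 × 800 = 2858.56 billion.
After the change m₂ = (1 + 0.09) / (0.0595 + 0.09) ≈ 7.2910, so M₂ = 7.2910 × 800 = 5832.8 billion.
ΔM = M₂ − M₁ = 5832.8 − 2858.56 = 2974.24 billion.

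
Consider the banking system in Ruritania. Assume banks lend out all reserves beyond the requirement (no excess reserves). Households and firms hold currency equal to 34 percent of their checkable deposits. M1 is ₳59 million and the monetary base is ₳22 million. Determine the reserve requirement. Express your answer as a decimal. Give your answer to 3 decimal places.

0.160

Using m = M/MB = 59/22 ≈ 2.681818. Since m = (1 + c)/(c + rr + e), the denominator satisfies c + rr + e = (1 + c)/m = (1 + 0.34) / 2.681818 ≈ 0.499661.
With c = 0.34 and e = 0, the reserve requirement is 0.499661 − 0.34 − 0 = 0.159661.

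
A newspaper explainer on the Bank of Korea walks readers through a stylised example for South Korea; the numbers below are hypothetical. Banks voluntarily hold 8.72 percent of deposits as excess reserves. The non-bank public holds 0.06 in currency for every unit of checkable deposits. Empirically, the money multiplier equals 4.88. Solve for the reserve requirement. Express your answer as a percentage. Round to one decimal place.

Using m = 4.88. Since m = (1 + c)/(c + rr + e), the denominator satisfies c + rr + e = (1 + c)/m = (1 + 0.06) / 4.88 ≈ 0.217213.
With c = 0.06 and e = 0.0872, the reserve requirement is 0.217213 − 0.06 − 0.0872 = 0.070013.

7.0%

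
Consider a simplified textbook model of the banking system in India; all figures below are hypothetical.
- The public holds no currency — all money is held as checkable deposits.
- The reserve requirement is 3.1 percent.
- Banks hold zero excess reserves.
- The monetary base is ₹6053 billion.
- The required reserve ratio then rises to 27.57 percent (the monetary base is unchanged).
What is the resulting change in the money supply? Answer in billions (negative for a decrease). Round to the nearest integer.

-173303 billion

Initially m₁ = 1 / (0.031) ≈ 32.25806, so M₁ = 32.25806 × 6053 ≈ 195258.0372 billion.
After the change m₂ = 1 / (0.2757) ≈ 3.62713, so M₂ = 3.62713 × 6053 ≈ 21955.0179 billion.
ΔM = M₂ − M₁ = 21955.0179 − 195258.0372 = -173303.0193 billion.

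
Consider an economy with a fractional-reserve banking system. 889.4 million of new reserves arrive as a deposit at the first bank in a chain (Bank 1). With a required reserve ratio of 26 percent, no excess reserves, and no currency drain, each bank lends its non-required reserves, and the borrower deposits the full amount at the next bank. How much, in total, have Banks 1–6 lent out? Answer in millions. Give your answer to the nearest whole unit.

2116 million

Bank i lends (1 − rr)^i of the original deposit: Bank 1 lends 889.4·0.7400 = 658.1560, Bank 2 lends 889.4·0.7400² ≈ 487.0354, and so on.
Summing a geometric series: total = 889.4·[0.7400·(1 − 0.7400^6) / (1 − 0.7400)] ≈ 2115.7020 million.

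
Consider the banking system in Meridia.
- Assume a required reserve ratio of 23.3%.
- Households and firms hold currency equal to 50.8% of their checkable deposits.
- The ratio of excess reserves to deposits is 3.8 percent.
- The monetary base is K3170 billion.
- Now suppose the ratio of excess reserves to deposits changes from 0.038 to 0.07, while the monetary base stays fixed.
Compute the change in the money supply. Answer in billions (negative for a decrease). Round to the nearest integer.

-242 billion

Initially m₁ = (1 + 0.508) / (0.233 + 0.038 + 0.508) ≈ 1.93582, so M₁ = 1.93582 × 3170 = 6136.5494 billion.
After the change m₂ = (1 + 0.508) / (0.233 + 0.07 + 0.508) ≈ 1.85943, so M₂ = 1.85943 × 3170 = 5894.3931 billion.
ΔM = M₂ − M₁ = 5894.3931 − 6136.5494 = -242.1563 billion.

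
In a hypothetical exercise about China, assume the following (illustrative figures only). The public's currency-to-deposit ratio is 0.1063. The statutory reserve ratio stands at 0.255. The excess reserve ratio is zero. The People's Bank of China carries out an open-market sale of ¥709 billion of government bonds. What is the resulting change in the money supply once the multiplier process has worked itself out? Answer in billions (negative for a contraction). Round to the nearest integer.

The money multiplier is m = (1 + c) / (rr + c) = (1 + 0.1063) / (0.255 + 0.1063) ≈ 3.0620.
The sale removes 709 billion of base, so ΔM = m × ΔMB = 3.0620 × (−709) = -2170.958 billion.

-2171 billion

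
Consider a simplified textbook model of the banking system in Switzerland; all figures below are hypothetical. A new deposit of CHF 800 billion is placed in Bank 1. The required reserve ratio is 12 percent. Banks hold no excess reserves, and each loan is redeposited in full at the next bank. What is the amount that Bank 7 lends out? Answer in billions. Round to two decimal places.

CHF 326.94 billion

Each bank lends a fraction (1 − rr) = 0.8800 of the deposit it receives, so Bank 7 receives 800·0.8800^6 and lends 800·0.8800^7 ≈ 326.9405 billion.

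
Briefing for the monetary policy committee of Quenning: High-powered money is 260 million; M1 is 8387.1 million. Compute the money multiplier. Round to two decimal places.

32.26

The money multiplier is m = M / MB = 8387.1 / 260 ≈ 32.25808.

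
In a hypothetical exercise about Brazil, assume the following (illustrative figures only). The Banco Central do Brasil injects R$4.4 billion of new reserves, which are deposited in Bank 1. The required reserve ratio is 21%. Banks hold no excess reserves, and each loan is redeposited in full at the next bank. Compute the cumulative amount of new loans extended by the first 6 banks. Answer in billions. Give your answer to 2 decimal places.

R$12.53 billion

Bank i lends (1 − rr)^i of the original deposit: Bank 1 lends 4.4·0.7900 = 3.4760, Bank 2 lends 4.4·0.7900² ≈ 2.7460, and so on.
Summing a geometric series: total = 4.4·[0.7900·(1 − 0.7900^6) / (1 − 0.7900)] ≈ 12.5287 billion.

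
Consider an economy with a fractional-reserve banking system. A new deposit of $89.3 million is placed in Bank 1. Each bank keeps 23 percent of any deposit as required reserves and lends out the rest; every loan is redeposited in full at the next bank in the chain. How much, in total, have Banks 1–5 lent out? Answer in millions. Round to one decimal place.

Bank i lends (1 − rr)^i of the original deposit: Bank 1 lends 89.3·0.7700 = 68.7610, Bank 2 lends 89.3·0.7700² ≈ 52.9460, and so on.
Summing a geometric series: total = 89.3·[0.7700·(1 − 0.7700^5) / (1 − 0.7700)] ≈ 218.0386 million.

$218.0 million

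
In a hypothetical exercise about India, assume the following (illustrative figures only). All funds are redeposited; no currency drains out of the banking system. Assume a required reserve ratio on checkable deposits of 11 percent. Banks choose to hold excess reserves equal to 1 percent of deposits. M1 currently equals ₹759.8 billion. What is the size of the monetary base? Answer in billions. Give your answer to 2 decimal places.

The money multiplier is m = 1 / (rr + e) = 1 / (0.11 + 0.01) ≈ 8.333333.
MB = M / m = 759.8 / 8.333333 ≈ 91.176 billion.

₹91.18 billion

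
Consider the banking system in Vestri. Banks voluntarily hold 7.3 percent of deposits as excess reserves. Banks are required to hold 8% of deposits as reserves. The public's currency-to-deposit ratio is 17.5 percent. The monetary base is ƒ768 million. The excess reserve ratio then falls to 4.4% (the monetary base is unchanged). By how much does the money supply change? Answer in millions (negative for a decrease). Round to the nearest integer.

ƒ267 million

Initially m₁ = (1 + 0.175) / (0.08 + 0.073 + 0.175) ≈ 3.5823, so M₁ = 3.5823 × 768 = 2751.2064 million.
After the change m₂ = (1 + 0.175) / (0.08 + 0.044 + 0.175) ≈ 3.9298, so M₂ = 3.9298 × 768 = 3018.0864 million.
ΔM = M₂ − M₁ = 3018.0864 − 2751.2064 = 266.88 million.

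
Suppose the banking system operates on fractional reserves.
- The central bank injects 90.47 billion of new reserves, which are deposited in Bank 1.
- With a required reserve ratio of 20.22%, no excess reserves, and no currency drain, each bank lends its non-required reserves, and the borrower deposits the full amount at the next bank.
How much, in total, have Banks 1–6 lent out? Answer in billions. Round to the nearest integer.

265 billion

Bank i lends (1 − rr)^i of the original deposit: Bank 1 lends 90.47·0.7978 ≈ 72.1770, Bank 2 lends 90.47·0.7978² ≈ 57.5828, and so on.
Summing a geometric series: total = 90.47·[0.7978·(1 − 0.7978^6) / (1 − 0.7978)] ≈ 264.9172 billion.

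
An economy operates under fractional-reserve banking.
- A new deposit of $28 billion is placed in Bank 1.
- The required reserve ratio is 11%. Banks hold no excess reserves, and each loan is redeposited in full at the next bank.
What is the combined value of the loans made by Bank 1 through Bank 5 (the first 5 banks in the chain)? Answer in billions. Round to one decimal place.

Bank i lends (1 − rr)^i of the original deposit: Bank 1 lends 28·0.8900 = 24.9200, Bank 2 lends 28·0.8900² = 22.1788, and so on.
Summing a geometric series: total = 28·[0.8900·(1 − 0.8900^5) / (1 − 0.8900)] ≈ 100.0411 billion.

$100.0 billion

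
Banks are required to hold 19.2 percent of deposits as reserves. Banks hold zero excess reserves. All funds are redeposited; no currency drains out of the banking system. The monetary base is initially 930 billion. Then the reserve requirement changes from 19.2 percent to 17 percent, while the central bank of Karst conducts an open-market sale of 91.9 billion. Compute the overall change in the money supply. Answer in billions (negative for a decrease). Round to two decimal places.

86.25 billion

Before: m₁ = 1 / (0.192) ≈ 5.208333, MB₁ = 930, so M₁ = 5.208333 × 930 ≈ 4843.7497 billion.
After: m₂ = 1 / (0.17) ≈ 5.882353, MB₂ = 930 − 91.9 = 838.1, so M₂ = 5.882353 × 838.1 ≈ 4930 billion.
ΔM = M₂ − M₁ = 4930 − 4843.7497 = 86.2503 billion.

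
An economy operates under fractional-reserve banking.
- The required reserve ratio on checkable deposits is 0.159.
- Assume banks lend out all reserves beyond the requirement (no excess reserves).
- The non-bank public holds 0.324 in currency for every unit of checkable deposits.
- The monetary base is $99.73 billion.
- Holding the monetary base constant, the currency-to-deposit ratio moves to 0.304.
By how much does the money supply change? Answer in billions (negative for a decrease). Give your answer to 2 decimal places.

Initially m₁ = (1 + 0.324) / (0.159 + 0.324) ≈ 2.74120, so M₁ = 2.74120 × 99.73 ≈ 273.3799 billion.
After the change m₂ = (1 + 0.304) / (0.159 + 0.304) ≈ 2.81641, so M₂ = 2.81641 × 99.73 ≈ 280.8806 billion.
ΔM = M₂ − M₁ = 280.8806 − 273.3799 = 7.5007 billion.

$7.50 billion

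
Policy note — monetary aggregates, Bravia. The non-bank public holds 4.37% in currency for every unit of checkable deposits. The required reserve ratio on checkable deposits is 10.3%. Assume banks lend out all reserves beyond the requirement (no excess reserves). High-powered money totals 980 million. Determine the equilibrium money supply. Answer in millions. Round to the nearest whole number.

6972 million

The money multiplier is m = (1 + c) / (rr + c) = (1 + 0.0437) / (0.103 + 0.0437) ≈ 7.1145.
So M = m × MB = 7.1145 × 980 = 6972.21 million.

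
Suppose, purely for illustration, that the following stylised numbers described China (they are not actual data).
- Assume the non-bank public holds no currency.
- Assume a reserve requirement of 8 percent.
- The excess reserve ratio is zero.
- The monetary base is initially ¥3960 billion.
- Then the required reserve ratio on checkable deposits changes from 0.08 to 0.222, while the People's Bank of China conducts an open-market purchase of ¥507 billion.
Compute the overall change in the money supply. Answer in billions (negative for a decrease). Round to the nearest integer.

-29378 billion

Before: m₁ = 1 / (0.08) = 12.5, MB₁ = 3960, so M₁ = 12.5 × 3960 = 49500 billion.
After: m₂ = 1 / (0.222) ≈ 4.50450, MB₂ = 3960 + 507 = 4467, so M₂ = 4.50450 × 4467 = 20121.6015 billion.
ΔM = M₂ − M₁ = 20121.6015 − 49500 = -29378.3985 billion.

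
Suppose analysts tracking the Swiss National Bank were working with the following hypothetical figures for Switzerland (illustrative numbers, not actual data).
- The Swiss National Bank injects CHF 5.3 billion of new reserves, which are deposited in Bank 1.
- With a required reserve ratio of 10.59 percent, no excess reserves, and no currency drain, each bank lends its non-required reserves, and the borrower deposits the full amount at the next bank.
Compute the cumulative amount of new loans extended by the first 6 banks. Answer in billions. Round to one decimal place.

Bank i lends (1 − rr)^i of the original deposit: Bank 1 lends 5.3·0.8941 ≈ 4.7387, Bank 2 lends 5.3·0.8941² ≈ 4.2369, and so on.
Summing a geometric series: total = 5.3·[0.8941·(1 − 0.8941^6) / (1 − 0.8941)] ≈ 21.8869 billion.

CHF 21.9 billion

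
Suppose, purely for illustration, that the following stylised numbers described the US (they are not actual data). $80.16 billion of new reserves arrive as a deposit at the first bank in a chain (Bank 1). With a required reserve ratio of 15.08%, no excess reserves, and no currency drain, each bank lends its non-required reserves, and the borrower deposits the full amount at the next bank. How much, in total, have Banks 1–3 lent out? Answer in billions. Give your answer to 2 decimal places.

Bank i lends (1 − rr)^i of the original deposit: Bank 1 lends 80.16·0.8492 ≈ 68.0719, Bank 2 lends 80.16·0.8492² ≈ 57.8066, and so on.
Summing a geometric series: total = 80.16·[0.8492·(1 − 0.8492^3) / (1 − 0.8492)] ≈ 174.9679 billion.

$174.97 billion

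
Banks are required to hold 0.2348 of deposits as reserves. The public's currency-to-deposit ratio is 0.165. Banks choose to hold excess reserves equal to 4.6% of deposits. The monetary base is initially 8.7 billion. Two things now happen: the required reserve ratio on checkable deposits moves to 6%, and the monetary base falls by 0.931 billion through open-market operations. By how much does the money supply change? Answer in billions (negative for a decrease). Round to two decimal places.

Before: m₁ = (1 + 0.165) / (0.2348 + 0.046 + 0.165) ≈ 2.6133, MB₁ = 8.7, so M₁ = 2.6133 × 8.7 ≈ 22.7357 billion.
After: m₂ = (1 + 0.165) / (0.06 + 0.046 + 0.165) ≈ 4.2989, MB₂ = 8.7 − 0.931 = 7.769, so M₂ = 4.2989 × 7.769 ≈ 33.3982 billion.
ΔM = M₂ − M₁ = 33.3982 − 22.7357 = 10.6625 billion.

10.66 billion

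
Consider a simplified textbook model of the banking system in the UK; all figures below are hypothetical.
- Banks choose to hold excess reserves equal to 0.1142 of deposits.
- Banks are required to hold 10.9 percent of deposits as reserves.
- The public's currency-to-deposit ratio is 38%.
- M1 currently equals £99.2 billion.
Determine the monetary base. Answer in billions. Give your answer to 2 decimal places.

£43.36 billion

The money multiplier is m = (1 + c) / (rr + e + c) = (1 + 0.38) / (0.109 + 0.1142 + 0.38) ≈ 2.28780.
MB = M / m = 99.2 / 2.28780 ≈ 43.3604 billion.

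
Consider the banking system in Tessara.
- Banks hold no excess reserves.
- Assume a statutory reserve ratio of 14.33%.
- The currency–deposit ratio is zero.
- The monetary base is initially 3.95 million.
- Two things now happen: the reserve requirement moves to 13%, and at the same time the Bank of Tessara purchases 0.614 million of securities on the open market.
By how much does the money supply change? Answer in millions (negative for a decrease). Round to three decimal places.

7.543 million

Before: m₁ = 1 / (0.1433) ≈ 6.97837, MB₁ = 3.95, so M₁ = 6.97837 × 3.95 ≈ 27.5646 million.
After: m₂ = 1 / (0.13) ≈ 7.69231, MB₂ = 3.95 + 0.614 = 4.564, so M₂ = 7.69231 × 4.564 ≈ 35.1077 million.
ΔM = M₂ − M₁ = 35.1077 − 27.5646 = 7.5431 million.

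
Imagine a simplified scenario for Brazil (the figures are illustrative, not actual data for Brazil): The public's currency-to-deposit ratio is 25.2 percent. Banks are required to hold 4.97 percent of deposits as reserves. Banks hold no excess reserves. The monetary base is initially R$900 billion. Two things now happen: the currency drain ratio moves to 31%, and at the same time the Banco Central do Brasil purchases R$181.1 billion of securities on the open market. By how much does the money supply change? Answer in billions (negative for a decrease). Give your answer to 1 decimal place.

R$202.4 billion

Before: m₁ = (1 + 0.252) / (0.0497 + 0.252) ≈ 4.149818, MB₁ = 900, so M₁ = 4.149818 × 900 = 3734.8362 billion.
After: m₂ = (1 + 0.31) / (0.0497 + 0.31) ≈ 3.641924, MB₂ = 900 + 181.1 = 1081.1, so M₂ = 3.641924 × 1081.1 ≈ 3937.284 billion.
ΔM = M₂ − M₁ = 3937.284 − 3734.8362 = 202.4478 billion.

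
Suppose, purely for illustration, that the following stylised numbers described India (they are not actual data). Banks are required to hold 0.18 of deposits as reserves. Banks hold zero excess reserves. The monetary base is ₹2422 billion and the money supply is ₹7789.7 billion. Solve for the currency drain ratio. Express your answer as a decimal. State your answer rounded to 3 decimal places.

0.190

Using m = M/MB = 7789.7/2422 ≈ 3.216226. From m = (1 + c)/(c + rr + e), rearranging gives 1 + c = m·(c + rr + e), so c·(1 − m) = m·(rr + e) − 1.
Hence c = [m·(rr + e) − 1]/(1 − m) = [3.216226 × (0.18 + 0) − 1] / (1 − 3.216226) ≈ 0.189998.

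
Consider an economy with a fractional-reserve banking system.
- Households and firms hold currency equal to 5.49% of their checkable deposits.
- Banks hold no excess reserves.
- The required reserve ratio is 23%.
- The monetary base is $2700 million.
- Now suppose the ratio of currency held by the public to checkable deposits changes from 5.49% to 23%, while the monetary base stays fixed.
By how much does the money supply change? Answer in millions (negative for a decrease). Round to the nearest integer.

Initially m₁ = (1 + 0.0549) / (0.23 + 0.0549) ≈ 3.70270, so M₁ = 3.70270 × 2700 = 9997.29 million.
After the change m₂ = (1 + 0.23) / (0.23 + 0.23) ≈ 2.67391, so M₂ = 2.67391 × 2700 = 7219.557 million.
ΔM = M₂ − M₁ = 7219.557 − 9997.29 = -2777.733 million.

-2778 million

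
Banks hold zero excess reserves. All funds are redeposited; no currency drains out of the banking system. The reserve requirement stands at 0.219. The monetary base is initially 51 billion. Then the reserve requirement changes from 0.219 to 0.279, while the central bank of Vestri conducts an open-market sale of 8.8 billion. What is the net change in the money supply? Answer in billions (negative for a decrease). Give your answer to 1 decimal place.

-81.6 billion

Before: m₁ = 1 / (0.219) ≈ 4.5662, MB₁ = 51, so M₁ = 4.5662 × 51 = 232.8762 billion.
After: m₂ = 1 / (0.279) ≈ 3.5842, MB₂ = 51 − 8.8 = 42.2, so M₂ = 3.5842 × 42.2 ≈ 151.2532 billion.
ΔM = M₂ − M₁ = 151.2532 − 232.8762 = -81.623 billion.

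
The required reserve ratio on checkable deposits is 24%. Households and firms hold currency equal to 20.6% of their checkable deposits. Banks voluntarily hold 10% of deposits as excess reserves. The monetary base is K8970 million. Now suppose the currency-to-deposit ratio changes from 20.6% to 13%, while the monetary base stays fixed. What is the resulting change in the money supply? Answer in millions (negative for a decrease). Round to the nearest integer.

Initially m₁ = (1 + 0.206) / (0.24 + 0.1 + 0.206) ≈ 2.20879, so M₁ = 2.20879 × 8970 = 19812.8463 million.
After the change m₂ = (1 + 0.13) / (0.24 + 0.1 + 0.13) ≈ 2.40426, so M₂ = 2.40426 × 8970 = 21566.2122 million.
ΔM = M₂ − M₁ = 21566.2122 − 19812.8463 = 1753.3659 million.

K1753 million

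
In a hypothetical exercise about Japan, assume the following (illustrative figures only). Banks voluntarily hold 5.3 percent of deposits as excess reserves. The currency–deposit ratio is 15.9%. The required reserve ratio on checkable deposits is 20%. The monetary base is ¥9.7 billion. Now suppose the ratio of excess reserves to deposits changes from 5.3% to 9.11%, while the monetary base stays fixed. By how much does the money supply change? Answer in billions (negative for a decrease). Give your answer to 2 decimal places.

Initially m₁ = (1 + 0.159) / (0.2 + 0.053 + 0.159) ≈ 2.8131, so M₁ = 2.8131 × 9.7 ≈ 27.2871 billion.
After the change m₂ = (1 + 0.159) / (0.2 + 0.0911 + 0.159) ≈ 2.5750, so M₂ = 2.5750 × 9.7 = 24.9775 billion.
ΔM = M₂ − M₁ = 24.9775 − 27.2871 = -2.3096 billion.

-2.31 billion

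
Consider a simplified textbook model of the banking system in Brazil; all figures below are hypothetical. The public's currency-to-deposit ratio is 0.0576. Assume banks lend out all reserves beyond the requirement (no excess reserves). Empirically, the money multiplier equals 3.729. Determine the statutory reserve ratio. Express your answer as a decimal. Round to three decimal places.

Using m = 3.729. Since m = (1 + c)/(c + rr + e), the denominator satisfies c + rr + e = (1 + c)/m = (1 + 0.0576) / 3.729 ≈ 0.283615.
With c = 0.0576 and e = 0, the statutory reserve ratio is 0.283615 − 0.0576 − 0 = 0.226015.

0.226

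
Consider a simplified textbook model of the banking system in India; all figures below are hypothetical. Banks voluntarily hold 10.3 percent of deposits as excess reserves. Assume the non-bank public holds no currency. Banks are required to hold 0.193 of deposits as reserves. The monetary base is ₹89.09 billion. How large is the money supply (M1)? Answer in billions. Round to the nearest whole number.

The money multiplier is m = 1 / (rr + e) = 1 / (0.193 + 0.103) ≈ 3.3784.
So M = m × MB = 3.3784 × 89.09 ≈ 300.9817 billion.

₹301 billion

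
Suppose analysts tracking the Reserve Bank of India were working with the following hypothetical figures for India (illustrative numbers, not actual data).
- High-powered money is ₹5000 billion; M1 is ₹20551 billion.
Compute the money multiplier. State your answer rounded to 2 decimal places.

4.11

The money multiplier is m = M / MB = 20551 / 5000 = 4.11020.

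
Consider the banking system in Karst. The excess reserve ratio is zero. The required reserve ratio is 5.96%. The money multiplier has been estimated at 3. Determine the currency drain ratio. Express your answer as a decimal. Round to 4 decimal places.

0.4106

Using m = 3. From m = (1 + c)/(c + rr + e), rearranging gives 1 + c = m·(c + rr + e), so c·(1 − m) = m·(rr + e) − 1.
Hence c = [m·(rr + e) − 1]/(1 − m) = [3 × (0.0596 + 0) − 1] / (1 − 3) = 0.410600.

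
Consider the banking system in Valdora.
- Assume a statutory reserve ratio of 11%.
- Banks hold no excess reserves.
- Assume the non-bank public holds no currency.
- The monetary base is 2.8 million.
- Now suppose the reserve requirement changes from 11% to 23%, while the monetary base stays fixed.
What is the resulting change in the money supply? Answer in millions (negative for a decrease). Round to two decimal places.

Initially m₁ = 1 / (0.11) ≈ 9.0909, so M₁ = 9.0909 × 2.8 ≈ 25.4545 million.
After the change m₂ = 1 / (0.23) ≈ 4.3478, so M₂ = 4.3478 × 2.8 ≈ 12.1738 million.
ΔM = M₂ − M₁ = 12.1738 − 25.4545 = -13.2807 million.

-13.28 million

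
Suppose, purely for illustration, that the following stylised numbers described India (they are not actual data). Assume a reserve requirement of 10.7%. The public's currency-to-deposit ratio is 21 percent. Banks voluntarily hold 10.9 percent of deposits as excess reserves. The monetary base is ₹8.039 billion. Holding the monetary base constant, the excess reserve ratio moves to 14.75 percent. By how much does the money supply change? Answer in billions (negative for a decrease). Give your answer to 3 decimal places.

Initially m₁ = (1 + 0.21) / (0.107 + 0.109 + 0.21) ≈ 2.84038, so M₁ = 2.84038 × 8.039 ≈ 22.8338 billion.
After the change m₂ = (1 + 0.21) / (0.107 + 0.1475 + 0.21) ≈ 2.60495, so M₂ = 2.60495 × 8.039 ≈ 20.9412 billion.
ΔM = M₂ − M₁ = 20.9412 − 22.8338 = -1.8926 billion.

-1.893 billion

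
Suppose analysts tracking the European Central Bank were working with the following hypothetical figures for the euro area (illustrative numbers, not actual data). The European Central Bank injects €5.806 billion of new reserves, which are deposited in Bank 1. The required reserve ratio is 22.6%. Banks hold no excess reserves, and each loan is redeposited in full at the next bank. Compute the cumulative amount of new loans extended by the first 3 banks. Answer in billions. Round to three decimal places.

€10.664 billion

Bank i lends (1 − rr)^i of the original deposit: Bank 1 lends 5.806·0.7740 ≈ 4.4938, Bank 2 lends 5.806·0.7740² ≈ 3.4782, and so on.
Summing a geometric series: total = 5.806·[0.7740·(1 − 0.7740^3) / (1 − 0.7740)] ≈ 10.6642 billion.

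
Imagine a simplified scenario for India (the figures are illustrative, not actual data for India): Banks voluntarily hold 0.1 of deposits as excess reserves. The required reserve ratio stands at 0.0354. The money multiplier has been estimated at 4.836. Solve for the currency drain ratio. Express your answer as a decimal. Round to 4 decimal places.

0.0900

Using m = 4.836. From m = (1 + c)/(c + rr + e), rearranging gives 1 + c = m·(c + rr + e), so c·(1 − m) = m·(rr + e) − 1.
Hence c = [m·(rr + e) − 1]/(1 − m) = [4.836 × (0.0354 + 0.1) − 1] / (1 − 4.836) ≈ 0.089991.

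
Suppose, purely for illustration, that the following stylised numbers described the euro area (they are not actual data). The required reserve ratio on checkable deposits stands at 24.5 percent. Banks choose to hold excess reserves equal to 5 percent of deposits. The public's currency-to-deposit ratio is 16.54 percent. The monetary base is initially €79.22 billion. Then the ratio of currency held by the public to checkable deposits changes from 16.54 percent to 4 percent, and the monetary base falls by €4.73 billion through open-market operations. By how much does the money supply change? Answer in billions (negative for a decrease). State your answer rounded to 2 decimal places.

€30.72 billion

Before: m₁ = (1 + 0.1654) / (0.245 + 0.05 + 0.1654) ≈ 2.53128, MB₁ = 79.22, so M₁ = 2.53128 × 79.22 ≈ 200.528 billion.
After: m₂ = (1 + 0.04) / (0.245 + 0.05 + 0.04) ≈ 3.10448, MB₂ = 79.22 − 4.73 = 74.49, so M₂ = 3.10448 × 74.49 ≈ 231.2527 billion.
ΔM = M₂ − M₁ = 231.2527 − 200.528 = 30.7247 billion.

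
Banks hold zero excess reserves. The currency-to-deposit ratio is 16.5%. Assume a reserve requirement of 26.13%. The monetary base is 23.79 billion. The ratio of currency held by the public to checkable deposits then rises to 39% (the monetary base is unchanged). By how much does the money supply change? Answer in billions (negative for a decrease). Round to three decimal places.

Initially m₁ = (1 + 0.165) / (0.2613 + 0.165) ≈ 2.732817, so M₁ = 2.732817 × 23.79 ≈ 65.0137 billion.
After the change m₂ = (1 + 0.39) / (0.2613 + 0.39) ≈ 2.134193, so M₂ = 2.134193 × 23.79 ≈ 50.7725 billion.
ΔM = M₂ − M₁ = 50.7725 − 65.0137 = -14.2412 billion.

-14.241 billion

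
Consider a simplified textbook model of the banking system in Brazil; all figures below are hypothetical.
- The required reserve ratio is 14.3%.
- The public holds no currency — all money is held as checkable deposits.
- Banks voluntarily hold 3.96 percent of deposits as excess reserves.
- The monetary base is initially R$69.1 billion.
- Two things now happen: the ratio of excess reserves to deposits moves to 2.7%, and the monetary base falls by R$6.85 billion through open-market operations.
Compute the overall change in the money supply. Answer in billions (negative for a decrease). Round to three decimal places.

Before: m₁ = 1 / (0.143 + 0.0396) ≈ 5.476451, MB₁ = 69.1, so M₁ = 5.476451 × 69.1 ≈ 378.4228 billion.
After: m₂ = 1 / (0.143 + 0.027) ≈ 5.882353, MB₂ = 69.1 − 6.85 = 62.25, so M₂ = 5.882353 × 62.25 ≈ 366.1765 billion.
ΔM = M₂ − M₁ = 366.1765 − 378.4228 = -12.2463 billion.

-12.246 billion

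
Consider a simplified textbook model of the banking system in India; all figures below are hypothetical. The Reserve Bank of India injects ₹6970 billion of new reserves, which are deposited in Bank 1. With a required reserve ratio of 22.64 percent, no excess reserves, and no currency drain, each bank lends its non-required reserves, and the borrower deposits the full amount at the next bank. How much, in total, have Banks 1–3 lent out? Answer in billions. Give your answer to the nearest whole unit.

Bank i lends (1 − rr)^i of the original deposit: Bank 1 lends 6970·0.7736 = 5391.9920, Bank 2 lends 6970·0.7736² ≈ 4171.2450, and so on.
Summing a geometric series: total = 6970·[0.7736·(1 − 0.7736^3) / (1 − 0.7736)] ≈ 12790.1122 billion.

₹12790 billion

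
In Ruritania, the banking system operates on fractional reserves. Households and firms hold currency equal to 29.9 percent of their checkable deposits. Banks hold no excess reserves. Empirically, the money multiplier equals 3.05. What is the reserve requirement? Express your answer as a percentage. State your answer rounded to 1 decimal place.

12.7%

Using m = 3.05. Since m = (1 + c)/(c + rr + e), the denominator satisfies c + rr + e = (1 + c)/m = (1 + 0.299) / 3.05 ≈ 0.425902.
With c = 0.299 and e = 0, the reserve requirement is 0.425902 − 0.299 − 0 = 0.126902.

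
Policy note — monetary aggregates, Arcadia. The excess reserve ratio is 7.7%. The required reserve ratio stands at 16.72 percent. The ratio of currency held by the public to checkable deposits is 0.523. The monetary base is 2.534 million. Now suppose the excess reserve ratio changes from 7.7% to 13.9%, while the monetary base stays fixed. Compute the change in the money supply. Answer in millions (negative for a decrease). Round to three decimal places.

Initially m₁ = (1 + 0.523) / (0.1672 + 0.077 + 0.523) ≈ 1.98514, so M₁ = 1.98514 × 2.534 ≈ 5.0303 million.
After the change m₂ = (1 + 0.523) / (0.1672 + 0.139 + 0.523) ≈ 1.83671, so M₂ = 1.83671 × 2.534 ≈ 4.6542 million.
ΔM = M₂ − M₁ = 4.6542 − 5.0303 = -0.3761 million.

-0.376 million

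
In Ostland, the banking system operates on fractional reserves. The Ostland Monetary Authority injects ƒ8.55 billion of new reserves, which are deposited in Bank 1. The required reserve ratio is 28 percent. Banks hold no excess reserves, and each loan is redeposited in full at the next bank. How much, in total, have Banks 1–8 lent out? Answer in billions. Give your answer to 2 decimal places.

Bank i lends (1 − rr)^i of the original deposit: Bank 1 lends 8.55·0.7200 = 6.1560, Bank 2 lends 8.55·0.7200² ≈ 4.4323, and so on.
Summing a geometric series: total = 8.55·[0.7200·(1 − 0.7200^8) / (1 − 0.7200)] ≈ 20.3979 billion.

ƒ20.40 billion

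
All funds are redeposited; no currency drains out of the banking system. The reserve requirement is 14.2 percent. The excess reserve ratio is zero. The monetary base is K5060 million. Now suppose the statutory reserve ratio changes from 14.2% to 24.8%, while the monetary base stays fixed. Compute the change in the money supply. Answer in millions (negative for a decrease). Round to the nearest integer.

-15231 million

Initially m₁ = 1 / (0.142) ≈ 7.04225, so M₁ = 7.04225 × 5060 = 35633.785 million.
After the change m₂ = 1 / (0.248) ≈ 4.03226, so M₂ = 4.03226 × 5060 = 20403.2356 million.
ΔM = M₂ − M₁ = 20403.2356 − 35633.785 = -15230.5494 million.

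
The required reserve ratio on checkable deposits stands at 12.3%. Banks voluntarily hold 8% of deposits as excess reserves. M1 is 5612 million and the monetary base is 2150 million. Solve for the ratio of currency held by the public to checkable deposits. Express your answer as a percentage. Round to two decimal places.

Using m = M/MB = 5612/2150 ≈ 2.610233. From m = (1 + c)/(c + rr + e), rearranging gives 1 + c = m·(c + rr + e), so c·(1 − m) = m·(rr + e) − 1.
Hence c = [m·(rr + e) − 1]/(1 − m) = [2.610233 × (0.123 + 0.08) − 1] / (1 − 2.610233) ≈ 0.291959.

29.20%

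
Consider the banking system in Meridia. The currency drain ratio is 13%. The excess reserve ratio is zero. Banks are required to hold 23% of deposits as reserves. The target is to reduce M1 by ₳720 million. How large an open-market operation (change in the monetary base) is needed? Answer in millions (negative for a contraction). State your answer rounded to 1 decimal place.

The money multiplier is m = (1 + c) / (rr + c) = (1 + 0.13) / (0.23 + 0.13) ≈ 3.13889.
ΔMB = ΔM / m = (−720) / 3.13889 ≈ -229.3804 million.

-229.4 million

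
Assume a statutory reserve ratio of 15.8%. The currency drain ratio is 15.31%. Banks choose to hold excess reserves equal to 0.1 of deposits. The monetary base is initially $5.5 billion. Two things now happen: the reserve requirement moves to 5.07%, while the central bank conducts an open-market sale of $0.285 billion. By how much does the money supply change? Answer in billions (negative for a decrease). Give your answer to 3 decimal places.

$4.367 billion

Before: m₁ = (1 + 0.1531) / (0.158 + 0.1 + 0.1531) ≈ 2.80491, MB₁ = 5.5, so M₁ = 2.80491 × 5.5 ≈ 15.427 billion.
After: m₂ = (1 + 0.1531) / (0.0507 + 0.1 + 0.1531) ≈ 3.79559, MB₂ = 5.5 − 0.285 = 5.215, so M₂ = 3.79559 × 5.215 ≈ 19.794 billion.
ΔM = M₂ − M₁ = 19.794 − 15.427 = 4.367 billion.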